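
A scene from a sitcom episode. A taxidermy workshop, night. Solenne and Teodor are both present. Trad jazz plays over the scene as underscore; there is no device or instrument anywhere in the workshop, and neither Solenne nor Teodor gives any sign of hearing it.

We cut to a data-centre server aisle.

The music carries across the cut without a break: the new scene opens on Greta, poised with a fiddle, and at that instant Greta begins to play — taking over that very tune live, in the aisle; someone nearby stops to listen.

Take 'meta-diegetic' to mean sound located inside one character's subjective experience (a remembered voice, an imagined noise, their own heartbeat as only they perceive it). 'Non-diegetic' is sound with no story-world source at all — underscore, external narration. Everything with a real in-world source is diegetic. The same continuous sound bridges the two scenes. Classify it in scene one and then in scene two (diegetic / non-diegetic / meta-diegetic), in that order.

Scene one: there's no in-world source anywhere and no character hears it — underscore for the audience only → non-diegetic.
Scene two: from the moment Greta starts playing, the tune is being performed on a fiddle inside the story world and another character hears it → diegetic.

non-diegetic, diegetic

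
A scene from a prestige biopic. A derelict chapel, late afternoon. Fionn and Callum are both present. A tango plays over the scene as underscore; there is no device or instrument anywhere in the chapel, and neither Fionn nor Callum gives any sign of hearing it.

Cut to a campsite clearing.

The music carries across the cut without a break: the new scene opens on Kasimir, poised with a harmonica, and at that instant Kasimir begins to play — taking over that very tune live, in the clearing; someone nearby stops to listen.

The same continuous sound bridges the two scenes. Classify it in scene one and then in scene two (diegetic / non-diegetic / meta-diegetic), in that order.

Scene one: there's no in-world source anywhere and no character hears it — underscore for the audience only → non-diegetic.
Scene two: from the moment Kasimir starts playing, the tune is being performed on a harmonica inside the story world and another character hears it → diegetic.

non-diegetic, diegetic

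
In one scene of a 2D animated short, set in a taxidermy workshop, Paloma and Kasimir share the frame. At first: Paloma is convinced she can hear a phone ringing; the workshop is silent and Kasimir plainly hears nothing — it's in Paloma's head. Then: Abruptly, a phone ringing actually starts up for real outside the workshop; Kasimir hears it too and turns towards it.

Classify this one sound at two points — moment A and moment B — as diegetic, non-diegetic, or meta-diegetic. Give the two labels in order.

meta-diegetic, diegetic

Moment A: only Paloma 'hears' it — imagined, in her mind → meta-diegetic.
Moment B: now there's a real external source and Kasimir hears it too — in the story world → diegetic.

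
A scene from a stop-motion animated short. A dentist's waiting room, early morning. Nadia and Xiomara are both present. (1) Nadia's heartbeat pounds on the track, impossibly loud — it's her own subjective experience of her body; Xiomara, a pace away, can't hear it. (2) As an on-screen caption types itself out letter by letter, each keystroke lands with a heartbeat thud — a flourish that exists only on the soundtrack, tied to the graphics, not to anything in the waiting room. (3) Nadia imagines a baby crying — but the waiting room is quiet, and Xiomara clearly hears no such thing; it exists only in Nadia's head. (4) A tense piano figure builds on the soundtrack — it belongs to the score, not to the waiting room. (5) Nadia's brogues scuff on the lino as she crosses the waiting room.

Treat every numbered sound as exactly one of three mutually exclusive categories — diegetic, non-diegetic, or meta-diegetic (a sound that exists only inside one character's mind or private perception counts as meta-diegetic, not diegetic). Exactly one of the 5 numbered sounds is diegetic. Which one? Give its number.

5

Sound (1): a subjective body sound — Nadia's private perception, inaudible to Xiomara, so meta-diegetic.
(2) sound married to a title/caption — outside the diegesis by definition → non-diegetic.
(3) is meta-diegetic: the sound is imagined by Nadia; nothing in the story world is producing it and Xiomara can't hear it.
(4) is non-diegetic: score with no on-screen or off-screen source; it exists for the audience alone.
(5) is diegetic: it's the physical sound of Nadia moving in the space.
Only (5) is diegetic.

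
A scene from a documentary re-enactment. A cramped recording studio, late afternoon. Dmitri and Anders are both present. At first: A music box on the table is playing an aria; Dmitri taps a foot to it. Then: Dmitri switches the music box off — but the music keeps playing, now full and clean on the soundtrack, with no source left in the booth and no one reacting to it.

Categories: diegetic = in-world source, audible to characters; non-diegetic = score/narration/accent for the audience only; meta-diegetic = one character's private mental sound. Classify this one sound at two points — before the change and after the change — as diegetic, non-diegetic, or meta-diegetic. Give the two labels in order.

diegetic, non-diegetic

Before the change: a music box is a real in-scene source and Dmitri reacts to it → diegetic.
After the change: there is no longer any in-world source and no one can hear it — it has become underscore → non-diegetic.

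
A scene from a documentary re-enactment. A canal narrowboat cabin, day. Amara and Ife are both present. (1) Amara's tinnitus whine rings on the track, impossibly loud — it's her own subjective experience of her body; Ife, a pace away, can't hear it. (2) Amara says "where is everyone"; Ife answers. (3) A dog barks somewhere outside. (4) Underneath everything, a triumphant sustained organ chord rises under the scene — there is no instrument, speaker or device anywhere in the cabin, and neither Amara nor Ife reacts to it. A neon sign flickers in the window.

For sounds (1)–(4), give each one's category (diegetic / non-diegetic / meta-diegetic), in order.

meta-diegetic, diegetic, diegetic, non-diegetic

(1) is meta-diegetic: it's Amara's internal bodily sensation rendered as sound; only Amara 'hears' it.
Sound (2): Amara is a character speaking aloud in the scene, so diegetic.
(3) is diegetic: an in-world source (a dog); characters could hear it.
Sound (4): score with no on-screen or off-screen source; it exists for the audience alone, so non-diegetic.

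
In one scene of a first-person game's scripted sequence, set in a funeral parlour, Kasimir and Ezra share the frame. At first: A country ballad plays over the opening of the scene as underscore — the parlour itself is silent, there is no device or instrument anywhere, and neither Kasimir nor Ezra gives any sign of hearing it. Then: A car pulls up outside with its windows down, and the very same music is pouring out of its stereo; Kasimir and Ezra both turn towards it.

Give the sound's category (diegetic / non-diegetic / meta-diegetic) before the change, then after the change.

non-diegetic, diegetic

Before the change: no in-world source exists and no character can hear it — underscore → non-diegetic.
After the change: the car stereo is now a real source in the story world and the characters hear it → diegetic.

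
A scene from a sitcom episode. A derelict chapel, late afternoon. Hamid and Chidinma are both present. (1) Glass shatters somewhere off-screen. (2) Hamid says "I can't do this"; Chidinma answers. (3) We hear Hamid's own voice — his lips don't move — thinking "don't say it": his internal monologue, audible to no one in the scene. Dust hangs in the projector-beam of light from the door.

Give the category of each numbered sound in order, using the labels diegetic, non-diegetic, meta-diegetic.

diegetic, diegetic, meta-diegetic

Sound (1): the sound comes from glass physically present in the location, so diegetic.
Sound (2): Hamid is a character speaking aloud in the scene, so diegetic.
(3) internal monologue — inside Hamid's mind, not spoken into the scene → meta-diegetic.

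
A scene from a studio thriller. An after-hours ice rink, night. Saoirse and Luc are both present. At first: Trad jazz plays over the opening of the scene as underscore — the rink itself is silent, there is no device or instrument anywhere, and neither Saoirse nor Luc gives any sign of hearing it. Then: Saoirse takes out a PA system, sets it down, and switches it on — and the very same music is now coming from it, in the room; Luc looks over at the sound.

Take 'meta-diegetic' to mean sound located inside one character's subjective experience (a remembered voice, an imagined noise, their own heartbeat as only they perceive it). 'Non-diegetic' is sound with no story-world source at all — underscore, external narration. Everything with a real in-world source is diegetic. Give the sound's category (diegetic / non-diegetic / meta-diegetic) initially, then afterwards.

non-diegetic, diegetic

Initially: no in-world source exists and no character can hear it — underscore → non-diegetic.
Afterwards: a PA system is now a real source in the story world and the characters hear it → diegetic.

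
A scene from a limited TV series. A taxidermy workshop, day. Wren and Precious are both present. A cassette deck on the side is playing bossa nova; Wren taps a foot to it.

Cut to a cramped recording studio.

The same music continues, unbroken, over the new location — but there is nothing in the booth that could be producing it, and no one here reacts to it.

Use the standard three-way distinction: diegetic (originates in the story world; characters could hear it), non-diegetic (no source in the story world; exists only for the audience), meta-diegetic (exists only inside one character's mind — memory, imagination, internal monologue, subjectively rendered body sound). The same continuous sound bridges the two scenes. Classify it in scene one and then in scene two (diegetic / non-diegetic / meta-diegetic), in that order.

diegetic, non-diegetic

Scene one: a cassette deck is an on-screen source and Wren reacts to it → diegetic.
Scene two: there is no source in the booth and no one hears it — it's now underscore → non-diegetic.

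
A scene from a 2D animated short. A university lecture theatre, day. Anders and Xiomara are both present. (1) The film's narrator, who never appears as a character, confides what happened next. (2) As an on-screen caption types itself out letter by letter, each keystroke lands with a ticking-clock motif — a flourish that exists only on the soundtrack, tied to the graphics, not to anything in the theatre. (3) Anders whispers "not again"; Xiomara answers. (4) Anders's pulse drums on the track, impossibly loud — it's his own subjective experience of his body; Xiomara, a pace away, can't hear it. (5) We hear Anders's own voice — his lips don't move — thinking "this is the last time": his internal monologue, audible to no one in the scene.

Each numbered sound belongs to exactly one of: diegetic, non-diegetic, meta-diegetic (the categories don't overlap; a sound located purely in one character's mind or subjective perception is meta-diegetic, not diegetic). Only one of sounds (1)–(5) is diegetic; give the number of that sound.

Sound (1): the narrator exists outside the story world, addressing only the audience, so non-diegetic.
(2) is non-diegetic: the caption isn't part of the story world, so neither is the sound tied to it.
Sound (3): on-screen dialogue — Anders speaks and Xiomara is there to hear, so diegetic.
(4) it's Anders's internal bodily sensation rendered as sound; only Anders 'hears' it → meta-diegetic.
Sound (5): Anders's thought-voice: a private mental sound no other character can hear, so meta-diegetic.
Only (3) is diegetic.

3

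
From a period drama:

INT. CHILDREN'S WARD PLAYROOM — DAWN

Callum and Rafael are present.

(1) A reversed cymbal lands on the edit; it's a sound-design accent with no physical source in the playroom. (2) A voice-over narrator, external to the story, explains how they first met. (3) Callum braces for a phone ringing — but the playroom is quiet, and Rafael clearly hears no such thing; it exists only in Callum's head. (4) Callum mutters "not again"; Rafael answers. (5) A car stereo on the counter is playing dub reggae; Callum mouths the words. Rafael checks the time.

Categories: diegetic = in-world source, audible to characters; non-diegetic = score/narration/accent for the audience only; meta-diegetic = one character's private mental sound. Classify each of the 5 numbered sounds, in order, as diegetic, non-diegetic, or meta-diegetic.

non-diegetic, non-diegetic, meta-diegetic, diegetic, diegetic

(1) is non-diegetic: an editorial stinger — it belongs to the cut, not the story world.
(2) is non-diegetic: the narrator exists outside the story world, addressing only the audience.
(3) is meta-diegetic: subjective to Callum: the playroom is silent and Rafael hears nothing.
Sound (4): on-screen dialogue — Callum speaks and Rafael is there to hear, so diegetic.
(5) is diegetic: a car stereo is a physical source in the scene and Callum reacts to it.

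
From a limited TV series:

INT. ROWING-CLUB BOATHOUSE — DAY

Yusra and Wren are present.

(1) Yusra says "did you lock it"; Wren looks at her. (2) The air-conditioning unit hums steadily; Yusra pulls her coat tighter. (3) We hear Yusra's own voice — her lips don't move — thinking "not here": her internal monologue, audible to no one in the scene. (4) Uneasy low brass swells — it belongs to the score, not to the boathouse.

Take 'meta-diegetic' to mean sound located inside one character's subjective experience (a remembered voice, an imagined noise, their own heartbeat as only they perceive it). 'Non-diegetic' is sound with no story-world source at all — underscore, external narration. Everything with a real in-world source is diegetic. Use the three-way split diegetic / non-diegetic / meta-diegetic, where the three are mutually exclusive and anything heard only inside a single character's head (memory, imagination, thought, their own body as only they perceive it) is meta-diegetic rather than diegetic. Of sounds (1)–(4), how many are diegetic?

Sound (1): Yusra is a character speaking aloud in the scene, so diegetic.
(2) it's the actual ambient sound of the location → diegetic.
(3) is meta-diegetic: Yusra's thought-voice: a private mental sound no other character can hear.
(4) it has no source in the story world and no character can hear it — it's underscore → non-diegetic.
Diegetic: (1), (2) — that's 2.

2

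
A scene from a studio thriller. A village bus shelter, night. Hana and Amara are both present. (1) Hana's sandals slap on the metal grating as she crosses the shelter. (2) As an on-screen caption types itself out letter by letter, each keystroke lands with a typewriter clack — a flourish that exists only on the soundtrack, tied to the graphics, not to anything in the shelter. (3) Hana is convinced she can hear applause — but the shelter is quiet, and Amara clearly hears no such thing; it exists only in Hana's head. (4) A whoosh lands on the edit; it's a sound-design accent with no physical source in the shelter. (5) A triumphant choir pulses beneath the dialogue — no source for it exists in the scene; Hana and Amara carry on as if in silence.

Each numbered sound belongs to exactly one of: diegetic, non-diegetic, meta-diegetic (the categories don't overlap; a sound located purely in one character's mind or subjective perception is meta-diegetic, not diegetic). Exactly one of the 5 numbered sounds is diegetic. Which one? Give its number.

(1) is diegetic: it's the physical sound of Hana moving in the space.
(2) is non-diegetic: the caption isn't part of the story world, so neither is the sound tied to it.
(3) is meta-diegetic: Hana alone 'hears' it — an imagined sound, not present in the space.
Sound (4): it's a sound-design accent with no in-world source; no one in the scene can hear it, so non-diegetic.
(5) it has no source in the story world and no character can hear it — it's underscore → non-diegetic.
Only (1) is diegetic.

1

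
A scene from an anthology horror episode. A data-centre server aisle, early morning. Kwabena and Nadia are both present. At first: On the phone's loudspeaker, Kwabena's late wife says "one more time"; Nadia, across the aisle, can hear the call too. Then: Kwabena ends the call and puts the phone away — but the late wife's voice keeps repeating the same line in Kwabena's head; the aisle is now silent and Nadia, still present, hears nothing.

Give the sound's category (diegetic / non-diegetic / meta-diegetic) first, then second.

First: the loudspeaker is an in-world source; both Kwabena and Nadia hear the call → diegetic.
Second: with the phone off, the voice continues only as Kwabena's private mental replay — Nadia can't hear it → meta-diegetic.

diegetic, meta-diegetic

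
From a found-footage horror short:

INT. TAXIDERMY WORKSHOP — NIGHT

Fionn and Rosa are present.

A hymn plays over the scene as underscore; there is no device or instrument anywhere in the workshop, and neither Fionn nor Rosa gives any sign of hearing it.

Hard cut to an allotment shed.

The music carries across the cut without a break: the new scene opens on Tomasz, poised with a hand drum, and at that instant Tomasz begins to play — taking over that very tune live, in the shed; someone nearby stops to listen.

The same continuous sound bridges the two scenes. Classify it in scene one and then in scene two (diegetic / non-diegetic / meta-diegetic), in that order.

Scene one: there's no in-world source anywhere and no character hears it — underscore for the audience only → non-diegetic.
Scene two: from the moment Tomasz starts playing, the tune is being performed on a hand drum inside the story world and another character hears it → diegetic.

non-diegetic, diegetic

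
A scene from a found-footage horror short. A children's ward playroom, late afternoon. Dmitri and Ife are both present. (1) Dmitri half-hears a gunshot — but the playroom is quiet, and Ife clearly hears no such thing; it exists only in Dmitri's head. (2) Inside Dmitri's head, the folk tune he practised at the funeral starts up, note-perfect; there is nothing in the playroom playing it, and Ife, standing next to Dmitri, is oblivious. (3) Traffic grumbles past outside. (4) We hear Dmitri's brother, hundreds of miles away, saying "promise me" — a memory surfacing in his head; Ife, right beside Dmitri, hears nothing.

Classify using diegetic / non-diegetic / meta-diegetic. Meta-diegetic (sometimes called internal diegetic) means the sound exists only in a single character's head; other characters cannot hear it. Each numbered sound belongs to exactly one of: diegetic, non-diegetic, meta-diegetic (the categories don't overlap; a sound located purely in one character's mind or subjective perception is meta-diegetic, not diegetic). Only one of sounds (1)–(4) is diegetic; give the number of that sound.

3

Sound (1): the sound is imagined by Dmitri; nothing in the story world is producing it and Ife can't hear it, so meta-diegetic.
(2) it lives in Dmitri's subjectivity, not in the playroom → meta-diegetic.
(3) traffic is part of the location's real environment → diegetic.
(4) is meta-diegetic: a remembered line, private to Dmitri — not present in the room, not audible to Ife.
Only (3) is diegetic.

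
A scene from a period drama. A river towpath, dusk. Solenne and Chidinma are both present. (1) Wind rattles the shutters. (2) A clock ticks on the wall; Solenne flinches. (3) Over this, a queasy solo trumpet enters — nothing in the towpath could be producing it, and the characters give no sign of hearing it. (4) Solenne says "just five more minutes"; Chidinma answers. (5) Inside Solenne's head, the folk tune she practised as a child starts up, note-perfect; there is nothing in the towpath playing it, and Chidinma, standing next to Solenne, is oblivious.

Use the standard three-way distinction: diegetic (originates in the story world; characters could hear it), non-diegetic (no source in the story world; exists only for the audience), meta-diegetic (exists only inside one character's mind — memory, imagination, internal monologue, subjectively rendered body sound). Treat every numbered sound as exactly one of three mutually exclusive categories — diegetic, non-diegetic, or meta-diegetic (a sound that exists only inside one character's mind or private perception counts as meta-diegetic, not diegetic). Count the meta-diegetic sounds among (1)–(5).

1

(1) wind is part of the location's real environment → diegetic.
(2) the sound comes from a clock physically present in the location → diegetic.
(3) score with no on-screen or off-screen source; it exists for the audience alone → non-diegetic.
(4) on-screen dialogue — Solenne speaks and Chidinma is there to hear → diegetic.
Sound (5): remembered music, private to Solenne — Chidinma is oblivious because it isn't in the room, so meta-diegetic.
So 1 of the 5 is meta-diegetic: (5).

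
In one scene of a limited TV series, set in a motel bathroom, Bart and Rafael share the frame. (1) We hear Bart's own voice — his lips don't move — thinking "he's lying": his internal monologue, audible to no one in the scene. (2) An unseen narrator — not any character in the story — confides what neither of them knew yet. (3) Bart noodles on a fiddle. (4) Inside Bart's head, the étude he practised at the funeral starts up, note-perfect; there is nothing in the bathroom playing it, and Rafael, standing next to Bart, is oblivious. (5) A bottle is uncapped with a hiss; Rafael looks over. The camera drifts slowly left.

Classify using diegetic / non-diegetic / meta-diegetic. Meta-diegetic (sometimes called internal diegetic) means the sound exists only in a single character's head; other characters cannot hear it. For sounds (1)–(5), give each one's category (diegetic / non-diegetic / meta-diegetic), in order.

(1) is meta-diegetic: internal monologue — inside Bart's mind, not spoken into the scene.
Sound (2): commentary laid over the scene from outside the fiction, so non-diegetic.
Sound (3): a character is playing a fiddle on screen, so diegetic.
Sound (4): remembered music, private to Bart — Rafael is oblivious because it isn't in the room, so meta-diegetic.
Sound (5): an in-world source (a bottle); characters could hear it, so diegetic.

meta-diegetic, non-diegetic, diegetic, meta-diegetic, diegetic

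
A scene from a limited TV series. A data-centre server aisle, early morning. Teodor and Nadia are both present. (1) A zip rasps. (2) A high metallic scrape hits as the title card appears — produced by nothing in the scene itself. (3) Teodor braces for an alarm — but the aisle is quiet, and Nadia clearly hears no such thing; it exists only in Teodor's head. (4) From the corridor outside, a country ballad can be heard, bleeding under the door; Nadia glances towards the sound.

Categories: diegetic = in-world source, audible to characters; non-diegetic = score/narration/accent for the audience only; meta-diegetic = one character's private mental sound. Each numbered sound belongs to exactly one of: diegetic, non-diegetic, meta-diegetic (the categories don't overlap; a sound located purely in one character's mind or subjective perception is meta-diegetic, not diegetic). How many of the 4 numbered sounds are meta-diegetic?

1

(1) an in-world source (a zip); characters could hear it → diegetic.
(2) is non-diegetic: nothing in the scene produces it; it's an accent added for the audience.
(3) Teodor alone 'hears' it — an imagined sound, not present in the space → meta-diegetic.
(4) is diegetic: the music has an off-screen but real-world source and a character hears it.
So 1 of the 4 is meta-diegetic: (3).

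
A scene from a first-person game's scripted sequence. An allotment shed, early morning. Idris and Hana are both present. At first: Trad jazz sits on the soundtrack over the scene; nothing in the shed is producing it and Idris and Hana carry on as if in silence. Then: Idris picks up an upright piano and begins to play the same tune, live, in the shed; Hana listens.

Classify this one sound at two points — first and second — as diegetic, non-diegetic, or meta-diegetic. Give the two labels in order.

First: no in-world source exists and no character can hear it — underscore → non-diegetic.
Second: an upright piano is now a real source in the story world and the characters hear it → diegetic.

non-diegetic, diegetic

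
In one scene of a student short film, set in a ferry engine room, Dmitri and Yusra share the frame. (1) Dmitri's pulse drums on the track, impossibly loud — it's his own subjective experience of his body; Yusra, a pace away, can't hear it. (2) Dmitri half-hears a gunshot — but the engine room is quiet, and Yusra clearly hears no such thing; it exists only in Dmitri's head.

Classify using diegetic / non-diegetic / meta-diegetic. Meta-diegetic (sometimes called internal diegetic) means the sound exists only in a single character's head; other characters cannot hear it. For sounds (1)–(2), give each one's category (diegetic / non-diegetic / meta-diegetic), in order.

meta-diegetic, meta-diegetic

(1) is meta-diegetic: it's Dmitri's internal bodily sensation rendered as sound; only Dmitri 'hears' it.
Sound (2): subjective to Dmitri: the engine room is silent and Yusra hears nothing, so meta-diegetic.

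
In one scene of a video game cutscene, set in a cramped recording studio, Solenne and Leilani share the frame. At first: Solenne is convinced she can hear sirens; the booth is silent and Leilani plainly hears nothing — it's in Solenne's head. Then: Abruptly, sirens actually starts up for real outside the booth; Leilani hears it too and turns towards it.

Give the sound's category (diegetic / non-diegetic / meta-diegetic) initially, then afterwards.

meta-diegetic, diegetic

Initially: only Solenne 'hears' it — imagined, in her mind → meta-diegetic.
Afterwards: now there's a real external source and Leilani hears it too — in the story world → diegetic.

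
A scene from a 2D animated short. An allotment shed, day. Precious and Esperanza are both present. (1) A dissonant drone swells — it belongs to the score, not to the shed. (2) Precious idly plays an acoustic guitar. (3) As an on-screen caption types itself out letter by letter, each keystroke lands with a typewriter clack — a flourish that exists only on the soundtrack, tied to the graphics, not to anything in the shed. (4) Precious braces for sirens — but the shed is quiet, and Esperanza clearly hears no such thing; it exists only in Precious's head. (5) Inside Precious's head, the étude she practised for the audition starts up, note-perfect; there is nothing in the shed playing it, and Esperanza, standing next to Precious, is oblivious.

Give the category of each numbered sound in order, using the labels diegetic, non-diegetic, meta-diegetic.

non-diegetic, diegetic, non-diegetic, meta-diegetic, meta-diegetic

Sound (1): score with no on-screen or off-screen source; it exists for the audience alone, so non-diegetic.
Sound (2): the instrument and the performer are both in the scene, so diegetic.
(3) is non-diegetic: it accompanies on-screen graphics, not anything inside the story world.
Sound (4): Precious alone 'hears' it — an imagined sound, not present in the space, so meta-diegetic.
(5) it lives in Precious's subjectivity, not in the shed → meta-diegetic.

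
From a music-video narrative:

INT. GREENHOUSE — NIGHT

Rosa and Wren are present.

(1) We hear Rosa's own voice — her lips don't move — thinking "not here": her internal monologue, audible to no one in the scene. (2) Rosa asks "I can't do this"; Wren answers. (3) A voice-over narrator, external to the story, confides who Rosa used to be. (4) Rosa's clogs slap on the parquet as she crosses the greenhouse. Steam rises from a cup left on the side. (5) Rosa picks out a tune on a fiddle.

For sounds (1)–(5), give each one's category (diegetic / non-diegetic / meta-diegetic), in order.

meta-diegetic, diegetic, non-diegetic, diegetic, diegetic

(1) is meta-diegetic: internal monologue — inside Rosa's mind, not spoken into the scene.
(2) Rosa is a character speaking aloud in the scene → diegetic.
(3) is non-diegetic: external voice-over — not a character, not heard by anyone in the scene.
Sound (4): it's the physical sound of Rosa moving in the space, so diegetic.
(5) is diegetic: the instrument and the performer are both in the scene.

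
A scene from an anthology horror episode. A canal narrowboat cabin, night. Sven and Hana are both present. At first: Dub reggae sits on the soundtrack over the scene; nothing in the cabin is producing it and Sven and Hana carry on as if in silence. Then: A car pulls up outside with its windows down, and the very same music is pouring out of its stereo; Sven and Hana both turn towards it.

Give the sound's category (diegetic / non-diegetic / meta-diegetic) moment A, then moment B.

Moment A: no in-world source exists and no character can hear it — underscore → non-diegetic.
Moment B: the car stereo is now a real source in the story world and the characters hear it → diegetic.

non-diegetic, diegetic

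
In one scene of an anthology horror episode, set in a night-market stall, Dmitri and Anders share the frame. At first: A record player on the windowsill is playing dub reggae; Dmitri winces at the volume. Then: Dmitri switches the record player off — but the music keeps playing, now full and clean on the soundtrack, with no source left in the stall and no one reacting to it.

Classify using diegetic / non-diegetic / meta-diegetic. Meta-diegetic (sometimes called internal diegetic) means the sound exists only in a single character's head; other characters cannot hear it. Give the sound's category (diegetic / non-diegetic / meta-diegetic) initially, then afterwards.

diegetic, non-diegetic

Initially: a record player is a real in-scene source and Dmitri reacts to it → diegetic.
Afterwards: there is no longer any in-world source and no one can hear it — it has become underscore → non-diegetic.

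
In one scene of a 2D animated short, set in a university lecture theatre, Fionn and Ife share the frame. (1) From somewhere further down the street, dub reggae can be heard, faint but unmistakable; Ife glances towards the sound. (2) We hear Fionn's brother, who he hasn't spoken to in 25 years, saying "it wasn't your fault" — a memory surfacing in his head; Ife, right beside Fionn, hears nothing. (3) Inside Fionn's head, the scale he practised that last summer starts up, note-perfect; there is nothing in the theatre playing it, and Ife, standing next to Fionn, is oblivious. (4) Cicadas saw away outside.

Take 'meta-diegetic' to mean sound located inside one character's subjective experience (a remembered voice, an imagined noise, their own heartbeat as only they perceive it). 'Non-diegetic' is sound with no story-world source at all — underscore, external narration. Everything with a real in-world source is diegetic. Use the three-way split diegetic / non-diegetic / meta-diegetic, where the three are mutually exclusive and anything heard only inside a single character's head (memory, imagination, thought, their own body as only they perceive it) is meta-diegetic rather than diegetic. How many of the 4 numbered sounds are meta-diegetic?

2

(1) off-screen diegetic: the source is out of frame but still in the story's space → diegetic.
(2) is meta-diegetic: the voice is a memory playing only inside Fionn's mind; Ife can't hear it.
Sound (3): remembered music, private to Fionn — Ife is oblivious because it isn't in the room, so meta-diegetic.
(4) cicadas is part of the location's real environment → diegetic.
So 2 of the 4 are meta-diegetic: (2), (3).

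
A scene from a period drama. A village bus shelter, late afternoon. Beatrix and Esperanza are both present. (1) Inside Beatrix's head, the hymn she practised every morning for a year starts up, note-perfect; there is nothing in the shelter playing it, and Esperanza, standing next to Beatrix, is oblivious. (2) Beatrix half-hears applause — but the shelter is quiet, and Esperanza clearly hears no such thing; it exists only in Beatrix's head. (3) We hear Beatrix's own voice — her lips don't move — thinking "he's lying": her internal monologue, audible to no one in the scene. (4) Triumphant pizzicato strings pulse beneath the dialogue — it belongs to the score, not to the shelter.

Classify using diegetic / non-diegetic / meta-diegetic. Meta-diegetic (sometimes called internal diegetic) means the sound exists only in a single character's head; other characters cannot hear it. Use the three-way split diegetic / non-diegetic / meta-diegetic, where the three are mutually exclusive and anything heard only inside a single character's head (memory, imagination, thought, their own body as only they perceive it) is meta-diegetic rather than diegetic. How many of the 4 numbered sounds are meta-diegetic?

3

Sound (1): the music is a memory playing inside Beatrix's mind alone; no real-world source, Esperanza can't hear it, so meta-diegetic.
Sound (2): Beatrix alone 'hears' it — an imagined sound, not present in the space, so meta-diegetic.
(3) is meta-diegetic: internal monologue — inside Beatrix's mind, not spoken into the scene.
Sound (4): nothing in the shelter produces it and the characters don't hear it — pure soundtrack, so non-diegetic.
So 3 of the 4 are meta-diegetic: (1), (2), (3).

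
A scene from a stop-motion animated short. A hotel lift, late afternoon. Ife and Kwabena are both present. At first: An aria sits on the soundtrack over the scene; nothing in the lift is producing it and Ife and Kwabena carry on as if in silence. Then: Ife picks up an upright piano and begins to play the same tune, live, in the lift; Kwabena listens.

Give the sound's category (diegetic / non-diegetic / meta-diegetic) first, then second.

non-diegetic, diegetic

First: no in-world source exists and no character can hear it — underscore → non-diegetic.
Second: an upright piano is now a real source in the story world and the characters hear it → diegetic.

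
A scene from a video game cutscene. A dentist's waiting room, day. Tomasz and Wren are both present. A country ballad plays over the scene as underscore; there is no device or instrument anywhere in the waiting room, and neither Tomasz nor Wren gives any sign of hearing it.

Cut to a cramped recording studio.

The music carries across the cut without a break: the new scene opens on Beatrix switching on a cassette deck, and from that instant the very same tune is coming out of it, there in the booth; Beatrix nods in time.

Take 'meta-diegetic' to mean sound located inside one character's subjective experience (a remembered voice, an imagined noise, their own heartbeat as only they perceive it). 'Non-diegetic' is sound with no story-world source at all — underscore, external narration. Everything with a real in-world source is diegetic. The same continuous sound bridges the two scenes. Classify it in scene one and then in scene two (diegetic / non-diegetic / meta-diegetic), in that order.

Scene one: there's no in-world source anywhere and no character hears it — underscore for the audience only → non-diegetic.
Scene two: once Beatrix turns on a cassette deck, the music has a real source in the story world and Beatrix reacts to it → diegetic.

non-diegetic, diegetic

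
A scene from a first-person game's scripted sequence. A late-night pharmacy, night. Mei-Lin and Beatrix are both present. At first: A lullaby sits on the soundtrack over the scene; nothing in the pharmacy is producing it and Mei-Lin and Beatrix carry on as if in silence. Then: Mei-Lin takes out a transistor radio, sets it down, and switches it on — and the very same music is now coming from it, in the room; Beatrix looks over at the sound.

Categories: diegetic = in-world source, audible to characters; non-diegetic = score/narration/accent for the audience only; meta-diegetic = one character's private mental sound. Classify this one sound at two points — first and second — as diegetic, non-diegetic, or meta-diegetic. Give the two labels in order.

non-diegetic, diegetic

First: no in-world source exists and no character can hear it — underscore → non-diegetic.
Second: a transistor radio is now a real source in the story world and the characters hear it → diegetic.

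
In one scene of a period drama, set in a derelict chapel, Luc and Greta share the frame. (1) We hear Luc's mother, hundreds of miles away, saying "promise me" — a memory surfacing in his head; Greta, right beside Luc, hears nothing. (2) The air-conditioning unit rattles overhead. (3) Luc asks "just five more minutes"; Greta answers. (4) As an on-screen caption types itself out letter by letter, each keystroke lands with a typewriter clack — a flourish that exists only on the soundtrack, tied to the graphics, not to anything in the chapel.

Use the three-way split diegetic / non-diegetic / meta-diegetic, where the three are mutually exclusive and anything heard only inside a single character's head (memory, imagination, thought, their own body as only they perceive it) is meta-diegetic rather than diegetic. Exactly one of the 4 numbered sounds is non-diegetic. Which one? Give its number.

4

(1) a remembered line, private to Luc — not present in the room, not audible to Greta → meta-diegetic.
(2) it's the actual ambient sound of the location → diegetic.
(3) spoken by a character present in the story world → diegetic.
(4) sound married to a title/caption — outside the diegesis by definition → non-diegetic.
Only (4) is non-diegetic.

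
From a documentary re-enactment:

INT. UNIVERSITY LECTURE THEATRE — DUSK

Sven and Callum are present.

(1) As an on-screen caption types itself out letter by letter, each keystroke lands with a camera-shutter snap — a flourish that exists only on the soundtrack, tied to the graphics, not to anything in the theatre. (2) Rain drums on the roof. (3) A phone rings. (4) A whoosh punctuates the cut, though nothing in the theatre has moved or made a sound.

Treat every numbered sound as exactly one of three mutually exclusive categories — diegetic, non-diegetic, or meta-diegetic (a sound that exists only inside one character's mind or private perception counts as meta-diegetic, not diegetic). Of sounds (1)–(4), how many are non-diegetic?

2

(1) the caption isn't part of the story world, so neither is the sound tied to it → non-diegetic.
(2) is diegetic: rain is part of the location's real environment.
(3) is diegetic: a phone is a real object/event in the scene's world.
Sound (4): nothing in the scene produces it; it's an accent added for the audience, so non-diegetic.
Non-diegetic: (1), (4) — that's 2.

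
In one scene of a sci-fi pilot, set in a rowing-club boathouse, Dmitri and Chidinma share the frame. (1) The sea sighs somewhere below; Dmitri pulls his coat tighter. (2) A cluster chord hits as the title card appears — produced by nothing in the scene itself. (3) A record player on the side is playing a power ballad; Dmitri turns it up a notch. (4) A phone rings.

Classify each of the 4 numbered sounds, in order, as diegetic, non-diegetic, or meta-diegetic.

Sound (1): ambient/room sound belonging to the story's physical space, so diegetic.
Sound (2): an editorial stinger — it belongs to the cut, not the story world, so non-diegetic.
Sound (3): the music comes from an on-screen device that Dmitri responds to, so diegetic.
(4) is diegetic: the sound comes from a phone physically present in the location.

diegetic, non-diegetic, diegetic, diegetic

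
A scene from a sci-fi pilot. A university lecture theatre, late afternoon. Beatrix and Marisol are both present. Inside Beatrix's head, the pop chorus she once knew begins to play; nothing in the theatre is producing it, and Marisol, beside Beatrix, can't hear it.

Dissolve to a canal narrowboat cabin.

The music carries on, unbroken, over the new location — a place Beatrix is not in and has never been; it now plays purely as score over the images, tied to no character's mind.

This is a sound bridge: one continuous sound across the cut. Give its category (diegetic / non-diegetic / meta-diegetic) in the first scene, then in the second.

meta-diegetic, non-diegetic

Scene one: the music exists only inside Beatrix's mind; Marisol can't hear it → meta-diegetic.
Scene two: it's detached from Beatrix entirely and plays over unrelated images with no in-world source — conventional underscore → non-diegetic.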